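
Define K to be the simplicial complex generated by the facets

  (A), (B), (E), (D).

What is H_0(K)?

H_0 ≅ Z^4.

Order the vertices as A < B < D < E. Listing each simplex with vertices in this order, K has dimension 0 with simplices:

  0-simplices (4): A, B, D, E

giving chain groups C_0 ≅ Z^4.

Computing H_k = (kernel of ∂_k) / (image of ∂_{k+1}):

  H_0: rank C_0 − rank ∂_1 = 4 − 0 = 4, and there is no ∂_1, so H_0 = Z^4.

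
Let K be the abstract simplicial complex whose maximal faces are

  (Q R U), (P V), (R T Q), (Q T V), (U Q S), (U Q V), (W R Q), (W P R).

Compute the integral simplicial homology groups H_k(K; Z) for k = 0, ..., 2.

Fix the vertex order P < Q < R < S < T < U < V < W and write every simplex with vertices in increasing order. Then dim K = 2 and the simplices of K are:

  0-simplices (8): P, Q, R, S, T, U, V, W
  1-simplices (15): PR, PV, PW, QR, QS, QT, QU, QV, QW, RT, RU, RW, SU, TV, UV
  2-simplices (7): PRW, QRT, QRU, QRW, QSU, QTV, QUV

Hence C_0 ≅ Z^8, C_1 ≅ Z^15, C_2 ≅ Z^7.

The boundary map ∂_1: C_1 → C_0 is given by ∂[p,q] = [q] − [p]. For instance
  ∂QW = W − Q.
As a 8×15 matrix over Z this has rank 7, with invariant factors (1,1,1,1,1,1,1).

Boundary ∂_2: C_2 → C_1 maps a triangle to the signed sum of its edges. For instance
  ∂QSU = SU − QU + QS,
  ∂QTV = TV − QV + QT.
The 15×7 boundary matrix has rank 7 and Smith normal form diag(1,1,1,1,1,1,1).

Computing H_k = (kernel of ∂_k) / (image of ∂_{k+1}):

  H_0: rank C_0 − rank ∂_1 = 8 − 7 = 1, and the invariant factors of ∂_1 are all 1, so H_0 ≅ Z.
  H_1: rank ker ∂_1 − rank ∂_2 = (15 − 7) − 7 = 1, and the invariant factors of ∂_2 are all 1, so H_1 ≅ Z.
  H_2: rank ker ∂_2 − rank ∂_3 = (7 − 7) − 0 = 0, and there is no ∂_3, so H_2 ≅ 0.

H_0 = Z,  H_1 = Z,  H_2 = 0.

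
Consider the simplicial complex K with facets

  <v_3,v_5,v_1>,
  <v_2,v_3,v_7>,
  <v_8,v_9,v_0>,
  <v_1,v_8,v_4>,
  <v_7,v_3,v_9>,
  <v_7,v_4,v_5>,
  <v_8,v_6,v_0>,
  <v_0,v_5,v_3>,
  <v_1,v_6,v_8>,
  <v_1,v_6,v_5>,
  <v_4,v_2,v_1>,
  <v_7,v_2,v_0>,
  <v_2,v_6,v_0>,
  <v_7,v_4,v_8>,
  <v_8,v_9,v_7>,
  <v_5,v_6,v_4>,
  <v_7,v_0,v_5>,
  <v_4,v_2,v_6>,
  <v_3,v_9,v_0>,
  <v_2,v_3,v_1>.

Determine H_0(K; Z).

H_0 = Z.

We work with the vertex ordering v_0 < v_1 < v_2 < v_3 < v_4 < v_5 < v_6 < v_7 < v_8 < v_9. The simplices of K, each written with vertices in increasing order, are:

  0-simplices (10): [v_0], [v_1], [v_2], [v_3], [v_4], [v_5], [v_6], [v_7], [v_8], [v_9]
  1-simplices (30): (30 of them)
  2-simplices (20): (20 of them)

so the chain groups are C_0 ≅ Z^10, C_1 ≅ Z^30, C_2 ≅ Z^20.

The boundary map ∂_1: C_1 → C_0 is given by ∂[p,q] = [q] − [p].
As a 10×30 matrix over Z this has rank 9, with invariant factors (1,1,1,1,1,1,1,1,1).

Boundary ∂_2: C_2 → C_1 maps a triangle to the signed sum of its edges. For instance
  ∂[v_2,v_3,v_7] = [v_3,v_7] − [v_2,v_7] + [v_2,v_3],
  ∂[v_4,v_5,v_6] = [v_5,v_6] − [v_4,v_6] + [v_4,v_5].
As a 30×20 matrix over Z this has rank 20, with invariant factors (1,1,1,1,1,1,1,1,1,1,1,1,1,1,1,1,1,1,1,2).

Now H_k = ker ∂_k / im ∂_{k+1}, so:

  H_0: rank C_0 − rank ∂_1 = 10 − 9 = 1, and the invariant factors of ∂_1 are all 1, so H_0 ≅ Z.

(K is a triangulation of the Klein bottle.)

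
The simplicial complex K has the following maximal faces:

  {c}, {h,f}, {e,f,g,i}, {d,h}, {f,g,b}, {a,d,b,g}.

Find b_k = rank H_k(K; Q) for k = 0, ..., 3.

b_0 = 2, b_1 = 1, b_2 = 0, b_3 = 0.

Take the total order a < b < c < d < e < f < g < h < i on the vertex set. Then K (dimension 3) consists of the simplices:

  0-simplices (9): a, b, c, d, e, f, g, h, i
  1-simplices (15): ab, ad, ag, bd, bf, bg, dg, dh, ef, eg, ei, fg, fh, fi, gi
  2-simplices (9): abd, abg, adg, bdg, bfg, efg, efi, egi, fgi
  3-simplices (2): abdg, efgi

giving chain groups C_0 ≅ Z^9, C_1 ≅ Z^15, C_2 ≅ Z^9, C_3 ≅ Z^2.

Boundary ∂_1: C_1 → C_0 maps an edge to its endpoints' difference, ∂[p,q] = q − p.
The 9×15 boundary matrix has rank 7 and Smith normal form diag(1,1,1,1,1,1,1).

Boundary ∂_2: C_2 → C_1 maps a triangle to the signed sum of its edges. For instance
  ∂bdg = dg − bg + bd,
  ∂efg = fg − eg + ef.
As a 15×9 matrix over Z this has rank 7, with invariant factors (1,1,1,1,1,1,1).

Boundary ∂_3: C_3 → C_2 sends each 3-simplex σ to the alternating sum Σ_i (−1)^i (σ with its i-th vertex removed). For instance
  ∂abdg = bdg − adg + abg − abd,
  ∂efgi = fgi − egi + efi − efg.
As a 9×2 matrix over Z this has rank 2, with invariant factors (1,1).

From H_k ≅ ker(∂_k) / im(∂_{k+1}) we obtain:

  H_0: rank C_0 − rank ∂_1 = 9 − 7 = 2, and the invariant factors of ∂_1 are all 1, so H_0 ≅ Z^2.
  H_1: rank ker ∂_1 − rank ∂_2 = (15 − 7) − 7 = 1, and the invariant factors of ∂_2 are all 1, so H_1 ≅ Z.
  H_2: rank ker ∂_2 − rank ∂_3 = (9 − 7) − 2 = 0, and the invariant factors of ∂_3 are all 1, so H_2 ≅ 0.
  H_3: rank ker ∂_3 − rank ∂_4 = (2 − 2) − 0 = 0, and there is no ∂_4, so H_3 ≅ 0.

Hence the Betti numbers are b_0 = 2, b_1 = 1, b_2 = 0, b_3 = 0.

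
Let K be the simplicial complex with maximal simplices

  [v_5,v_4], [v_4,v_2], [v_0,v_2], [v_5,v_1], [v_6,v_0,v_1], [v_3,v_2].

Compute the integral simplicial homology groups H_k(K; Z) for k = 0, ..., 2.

H_0 = Z,  H_1 = Z,  H_2 = 0.

Fix the vertex order v_0 < v_1 < v_2 < v_3 < v_4 < v_5 < v_6 and write every simplex with vertices in increasing order. Then dim K = 2 and the simplices of K are:

  0-simplices (7): [v_0], [v_1], [v_2], [v_3], [v_4], [v_5], [v_6]
  1-simplices (8): [v_0,v_1], [v_0,v_2], [v_0,v_6], [v_1,v_5], [v_1,v_6], [v_2,v_3], [v_2,v_4], [v_4,v_5]
  2-simplices (1): [v_0,v_1,v_6]

so the chain groups are C_0 ≅ Z^7, C_1 ≅ Z^8, C_2 ≅ Z^1.

The boundary map ∂_1: C_1 → C_0 sends each edge [p,q] (with p < q) to q − p.
This gives a 7×8 integer matrix of rank 6; reducing to Smith normal form yields diagonal entries (1,1,1,1,1,1).

The boundary map ∂_2: C_2 → C_1 sends each 2-simplex [p,q,r] to [q,r] − [p,r] + [p,q]. For instance
  ∂[v_0,v_1,v_6] = [v_1,v_6] − [v_0,v_6] + [v_0,v_1].
This gives a 8×1 integer matrix of rank 1; reducing to Smith normal form yields diagonal entries (1).

Now H_k = ker ∂_k / im ∂_{k+1}, so:

  H_0: rank C_0 − rank ∂_1 = 7 − 6 = 1, and the invariant factors of ∂_1 are all 1, so H_0 = Z.
  H_1: rank ker ∂_1 − rank ∂_2 = (8 − 6) − 1 = 1, and the invariant factors of ∂_2 are all 1, so H_1 = Z.
  H_2: rank ker ∂_2 − rank ∂_3 = (1 − 1) − 0 = 0, and there is no ∂_3, so H_2 = 0.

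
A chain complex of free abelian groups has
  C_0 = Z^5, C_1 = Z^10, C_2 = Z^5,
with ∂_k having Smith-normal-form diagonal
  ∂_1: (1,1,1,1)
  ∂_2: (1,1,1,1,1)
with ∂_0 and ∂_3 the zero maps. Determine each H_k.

H_0: b_0 = 5 − 0 − 4 = 1; torsion from ∂_1 factors > 1: none. So H_0 ≅ Z.
H_1: b_1 = 10 − 4 − 5 = 1; torsion from ∂_2 factors > 1: none. So H_1 ≅ Z.
H_2: b_2 = 5 − 5 − 0 = 0; torsion from ∂_3 factors > 1: none. So H_2 ≅ 0.

H_0 ≅ Z,  H_1 ≅ Z,  H_2 = 0.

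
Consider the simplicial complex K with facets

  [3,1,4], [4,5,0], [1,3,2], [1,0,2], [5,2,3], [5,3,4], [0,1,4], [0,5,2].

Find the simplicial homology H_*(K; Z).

H_0 = Z,  H_1 = 0,  H_2 = Z.

K has 6 vertices, 12 edges, 8 triangles.
rank ∂_0 = 0, rank ∂_1 = 5 ⇒ b_0 = 6 − 0 − 5 = 1; all invariant factors of ∂_1 are 1 so no torsion. So H_0 = Z.
rank ∂_1 = 5, rank ∂_2 = 7 ⇒ b_1 = 12 − 5 − 7 = 0; all invariant factors of ∂_2 are 1 so no torsion. So H_1 = 0.
rank ∂_2 = 7, rank ∂_3 = 0 ⇒ b_2 = 8 − 7 − 0 = 1. So H_2 = Z.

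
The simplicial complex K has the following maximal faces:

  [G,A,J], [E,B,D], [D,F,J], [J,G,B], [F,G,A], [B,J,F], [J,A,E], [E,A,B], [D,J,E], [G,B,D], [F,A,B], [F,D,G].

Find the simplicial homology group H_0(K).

H_0 ≅ Z.

Fix the vertex order A < B < D < E < F < G < J and write every simplex with vertices in increasing order. Then dim K = 2 and the simplices of K are:

  0-simplices (7): A, B, D, E, F, G, J
  1-simplices (18): AB, AE, AF, AG, AJ, BD, BE, BF, BG, BJ, DE, DF, DG, DJ, EJ, FG, FJ, GJ
  2-simplices (12): ABE, ABF, AEJ, AFG, AGJ, BDE, BDG, BFJ, BGJ, DEJ, DFG, DFJ

giving chain groups C_0 ≅ Z^7, C_1 ≅ Z^18, C_2 ≅ Z^12.

Boundary ∂_1: C_1 → C_0 sends each edge [p,q] (with p < q) to q − p.
The resulting 7×18 matrix has rank 6, and its Smith normal form has invariant factors (1,1,1,1,1,1).

∂_2: C_2 → C_1 acts by ∂[p,q,r] = [q,r] − [p,r] + [p,q]. For instance
  ∂BFJ = FJ − BJ + BF,
  ∂AFG = FG − AG + AF.
This gives a 18×12 integer matrix of rank 12; reducing to Smith normal form yields diagonal entries (1,1,1,1,1,1,1,1,1,1,1,2).

Computing H_k = (kernel of ∂_k) / (image of ∂_{k+1}):

  H_0: rank C_0 − rank ∂_1 = 7 − 6 = 1, and the invariant factors of ∂_1 are all 1, so H_0 = Z.

(K is a triangulation of the real projective plane RP^2.)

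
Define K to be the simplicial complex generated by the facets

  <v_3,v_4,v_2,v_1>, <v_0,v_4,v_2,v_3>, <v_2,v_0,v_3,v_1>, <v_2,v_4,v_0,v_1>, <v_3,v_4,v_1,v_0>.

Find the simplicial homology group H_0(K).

H_0 ≅ Z.

We work with the vertex ordering v_0 < v_1 < v_2 < v_3 < v_4. The simplices of K, each written with vertices in increasing order, are:

  0-simplices (5): [v_0], [v_1], [v_2], [v_3], [v_4]
  1-simplices (10): [v_0,v_1], [v_0,v_2], [v_0,v_3], [v_0,v_4], [v_1,v_2], [v_1,v_3], [v_1,v_4], [v_2,v_3], [v_2,v_4], [v_3,v_4]
  2-simplices (10): [v_0,v_1,v_2], [v_0,v_1,v_3], [v_0,v_1,v_4], [v_0,v_2,v_3], [v_0,v_2,v_4], [v_0,v_3,v_4], [v_1,v_2,v_3], [v_1,v_2,v_4], [v_1,v_3,v_4], [v_2,v_3,v_4]
  3-simplices (5): [v_0,v_1,v_2,v_3], [v_0,v_1,v_2,v_4], [v_0,v_1,v_3,v_4], [v_0,v_2,v_3,v_4], [v_1,v_2,v_3,v_4]

Hence C_0 ≅ Z^5, C_1 ≅ Z^10, C_2 ≅ Z^10, C_3 ≅ Z^5.

∂_1: C_1 → C_0 maps an edge to its endpoints' difference, ∂[p,q] = q − p. For instance
  ∂[v_2,v_3] = [v_3] − [v_2].
This gives a 5×10 integer matrix of rank 4; reducing to Smith normal form yields diagonal entries (1,1,1,1).

∂_2: C_2 → C_1 maps a triangle to the signed sum of its edges. For instance
  ∂[v_1,v_3,v_4] = [v_3,v_4] − [v_1,v_4] + [v_1,v_3],
  ∂[v_0,v_3,v_4] = [v_3,v_4] − [v_0,v_4] + [v_0,v_3].
The resulting 10×10 matrix has rank 6, and its Smith normal form has invariant factors (1,1,1,1,1,1).

∂_3: C_3 → C_2 sends each 3-simplex σ to the alternating sum Σ_i (−1)^i (σ with its i-th vertex removed). For instance
  ∂[v_0,v_1,v_2,v_4] = [v_1,v_2,v_4] − [v_0,v_2,v_4] + [v_0,v_1,v_4] − [v_0,v_1,v_2],
  ∂[v_0,v_1,v_3,v_4] = [v_1,v_3,v_4] − [v_0,v_3,v_4] + [v_0,v_1,v_4] − [v_0,v_1,v_3].
This gives a 10×5 integer matrix of rank 4; reducing to Smith normal form yields diagonal entries (1,1,1,1).

Computing H_k = (kernel of ∂_k) / (image of ∂_{k+1}):

  H_0: rank C_0 − rank ∂_1 = 5 − 4 = 1, and the invariant factors of ∂_1 are all 1, so H_0 ≅ Z.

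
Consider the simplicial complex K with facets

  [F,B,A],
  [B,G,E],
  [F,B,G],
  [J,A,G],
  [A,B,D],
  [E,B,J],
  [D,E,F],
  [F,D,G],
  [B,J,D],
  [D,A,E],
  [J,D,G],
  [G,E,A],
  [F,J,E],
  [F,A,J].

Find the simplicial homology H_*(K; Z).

H_0 = Z,  H_1 = Z^2,  H_2 = Z.

We work with the vertex ordering A < B < D < E < F < G < J. The simplices of K, each written with vertices in increasing order, are:

  0-simplices (7): A, B, D, E, F, G, J
  1-simplices (21): AB, AD, AE, AF, AG, AJ, BD, BE, BF, BG, BJ, DE, DF, DG, DJ, EF, EG, EJ, FG, FJ, GJ
  2-simplices (14): ABD, ABF, ADE, AEG, AFJ, AGJ, BDJ, BEG, BEJ, BFG, DEF, DFG, DGJ, EFJ

so the chain groups are C_0 ≅ Z^7, C_1 ≅ Z^21, C_2 ≅ Z^14.

The boundary map ∂_1: C_1 → C_0 is given by ∂[p,q] = [q] − [p]. For instance
  ∂AE = E − A.
The resulting 7×21 matrix has rank 6, and its Smith normal form has invariant factors (1,1,1,1,1,1).

Boundary ∂_2: C_2 → C_1 maps a triangle to the signed sum of its edges. For instance
  ∂AEG = EG − AG + AE,
  ∂AFJ = FJ − AJ + AF.
This gives a 21×14 integer matrix of rank 13; reducing to Smith normal form yields diagonal entries (1,1,1,1,1,1,1,1,1,1,1,1,1).

Computing H_k = (kernel of ∂_k) / (image of ∂_{k+1}):

  H_0: rank C_0 − rank ∂_1 = 7 − 6 = 1, and the invariant factors of ∂_1 are all 1, so H_0 = Z.
  H_1: rank ker ∂_1 − rank ∂_2 = (21 − 6) − 13 = 2, and the invariant factors of ∂_2 are all 1, so H_1 = Z^2.
  H_2: rank ker ∂_2 − rank ∂_3 = (14 − 13) − 0 = 1, and there is no ∂_3, so H_2 = Z.

(K is a triangulation of the torus T^2.)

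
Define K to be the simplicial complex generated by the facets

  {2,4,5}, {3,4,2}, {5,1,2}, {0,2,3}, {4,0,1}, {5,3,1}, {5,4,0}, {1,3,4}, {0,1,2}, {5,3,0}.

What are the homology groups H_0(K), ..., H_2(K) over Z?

K has 6 vertices, 15 edges, 10 triangles.
rank ∂_0 = 0, rank ∂_1 = 5 ⇒ b_0 = 6 − 0 − 5 = 1; all invariant factors of ∂_1 are 1 so no torsion. So H_0 ≅ Z.
rank ∂_1 = 5, rank ∂_2 = 10 ⇒ b_1 = 15 − 5 − 10 = 0; ∂_2 has invariant factor(s) [2] giving torsion. So H_1 ≅ Z/2.
rank ∂_2 = 10, rank ∂_3 = 0 ⇒ b_2 = 10 − 10 − 0 = 0. So H_2 ≅ 0.

H_0 = Z,  H_1 = Z/2,  H_2 = 0.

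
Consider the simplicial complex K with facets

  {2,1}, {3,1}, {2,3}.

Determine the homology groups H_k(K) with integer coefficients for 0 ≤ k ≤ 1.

H_0 = Z,  H_1 = Z.

Order the vertices as 1 < 2 < 3. Listing each simplex with vertices in this order, K has dimension 1 with simplices:

  0-simplices (3): [1], [2], [3]
  1-simplices (3): [1,2], [1,3], [2,3]

giving chain groups C_0 ≅ Z^3, C_1 ≅ Z^3.

∂_1: C_1 → C_0 sends each edge [p,q] (with p < q) to q − p. For instance
  ∂[1,3] = [3] − [1].
As a 3×3 matrix over Z this has rank 2, with invariant factors (1,1).

Computing H_k = (kernel of ∂_k) / (image of ∂_{k+1}):

  H_0: rank C_0 − rank ∂_1 = 3 − 2 = 1, and the invariant factors of ∂_1 are all 1, so H_0 ≅ Z.
  H_1: rank ker ∂_1 − rank ∂_2 = (3 − 2) − 0 = 1, and there is no ∂_2, so H_1 ≅ Z.

As a check, the Euler characteristic is 3 − 3 = 0, which agrees with 1 − 1 = 0.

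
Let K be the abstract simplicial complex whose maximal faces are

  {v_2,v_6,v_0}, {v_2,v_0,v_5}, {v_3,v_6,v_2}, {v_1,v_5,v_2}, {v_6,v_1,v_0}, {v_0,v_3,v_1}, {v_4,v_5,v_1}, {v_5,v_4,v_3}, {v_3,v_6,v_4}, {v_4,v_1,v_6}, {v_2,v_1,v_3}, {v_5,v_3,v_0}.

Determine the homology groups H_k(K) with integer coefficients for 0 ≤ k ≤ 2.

H_0 ≅ Z,  H_1 ≅ Z/2Z,  H_2 = 0.

Fix the vertex order v_0 < v_1 < v_2 < v_3 < v_4 < v_5 < v_6 and write every simplex with vertices in increasing order. Then dim K = 2 and the simplices of K are:

  0-simplices (7): [v_0], [v_1], [v_2], [v_3], [v_4], [v_5], [v_6]
  1-simplices (18): (18 of them)
  2-simplices (12): (12 of them)

Hence C_0 ≅ Z^7, C_1 ≅ Z^18, C_2 ≅ Z^12.

The boundary map ∂_1: C_1 → C_0 sends each edge [p,q] (with p < q) to q − p. For instance
  ∂[v_0,v_5] = [v_5] − [v_0].
This gives a 7×18 integer matrix of rank 6; reducing to Smith normal form yields diagonal entries (1,1,1,1,1,1).

Boundary ∂_2: C_2 → C_1 sends each 2-simplex [p,q,r] to [q,r] − [p,r] + [p,q]. For instance
  ∂[v_1,v_4,v_6] = [v_4,v_6] − [v_1,v_6] + [v_1,v_4],
  ∂[v_3,v_4,v_6] = [v_4,v_6] − [v_3,v_6] + [v_3,v_4].
This gives a 18×12 integer matrix of rank 12; reducing to Smith normal form yields diagonal entries (1,1,1,1,1,1,1,1,1,1,1,2).

From H_k ≅ ker(∂_k) / im(∂_{k+1}) we obtain:

  H_0: rank C_0 − rank ∂_1 = 7 − 6 = 1, and the invariant factors of ∂_1 are all 1, so H_0 = Z.
  H_1: rank ker ∂_1 − rank ∂_2 = (18 − 6) − 12 = 0, and ∂_2 has invariant factor 2 > 1, so H_1 = Z/2Z.
  H_2: rank ker ∂_2 − rank ∂_3 = (12 − 12) − 0 = 0, and there is no ∂_3, so H_2 = 0.

(K is a triangulation of the real projective plane RP^2.)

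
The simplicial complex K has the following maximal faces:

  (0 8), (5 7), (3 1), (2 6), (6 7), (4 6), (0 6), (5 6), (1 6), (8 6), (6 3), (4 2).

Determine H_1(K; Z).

H_1 ≅ Z^4.

We work with the vertex ordering 0 < 1 < 2 < 3 < 4 < 5 < 6 < 7 < 8. The simplices of K, each written with vertices in increasing order, are:

  0-simplices (9): [0], [1], [2], [3], [4], [5], [6], [7], [8]
  1-simplices (12): [0,6], [0,8], [1,3], [1,6], [2,4], [2,6], [3,6], [4,6], [5,6], [5,7], [6,7], [6,8]

giving chain groups C_0 ≅ Z^9, C_1 ≅ Z^12.

Boundary ∂_1: C_1 → C_0 is given by ∂[p,q] = [q] − [p].
This gives a 9×12 integer matrix of rank 8; reducing to Smith normal form yields diagonal entries (1,1,1,1,1,1,1,1).

From H_k ≅ ker(∂_k) / im(∂_{k+1}) we obtain:

  H_1: rank ker ∂_1 − rank ∂_2 = (12 − 8) − 0 = 4, and there is no ∂_2, so H_1 = Z^4.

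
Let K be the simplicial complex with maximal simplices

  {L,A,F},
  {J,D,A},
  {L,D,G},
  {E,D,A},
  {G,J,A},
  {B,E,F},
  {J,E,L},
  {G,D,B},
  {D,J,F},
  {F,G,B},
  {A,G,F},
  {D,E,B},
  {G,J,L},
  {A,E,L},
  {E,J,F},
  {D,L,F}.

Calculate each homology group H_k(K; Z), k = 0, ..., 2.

Order the vertices as A < B < D < E < F < G < J < L. Listing each simplex with vertices in this order, K has dimension 2 with simplices:

  0-simplices (8): A, B, D, E, F, G, J, L
  1-simplices (24): AD, AE, AF, AG, AJ, AL, BD, BE, BF, BG, DE, DF, DG, DJ, DL, EF, EJ, EL, FG, FJ, FL, GJ, GL, JL
  2-simplices (16): ADE, ADJ, AEL, AFG, AFL, AGJ, BDE, BDG, BEF, BFG, DFJ, DFL, DGL, EFJ, EJL, GJL

Hence C_0 ≅ Z^8, C_1 ≅ Z^24, C_2 ≅ Z^16.

The boundary map ∂_1: C_1 → C_0 sends each edge [p,q] (with p < q) to q − p. For instance
  ∂AJ = J − A.
The resulting 8×24 matrix has rank 7, and its Smith normal form has invariant factors (1,1,1,1,1,1,1).

The boundary map ∂_2: C_2 → C_1 maps a triangle to the signed sum of its edges. For instance
  ∂BDE = DE − BE + BD,
  ∂ADJ = DJ − AJ + AD.
The 24×16 boundary matrix has rank 15 and Smith normal form diag(1,1,1,1,1,1,1,1,1,1,1,1,1,1,1).

Computing H_k = (kernel of ∂_k) / (image of ∂_{k+1}):

  H_0: rank C_0 − rank ∂_1 = 8 − 7 = 1, and the invariant factors of ∂_1 are all 1, so H_0 = Z.
  H_1: rank ker ∂_1 − rank ∂_2 = (24 − 7) − 15 = 2, and the invariant factors of ∂_2 are all 1, so H_1 = Z^2.
  H_2: rank ker ∂_2 − rank ∂_3 = (16 − 15) − 0 = 1, and there is no ∂_3, so H_2 = Z.

(K is a triangulation of the torus T^2.)

H_0 = Z,  H_1 = Z^2,  H_2 = Z.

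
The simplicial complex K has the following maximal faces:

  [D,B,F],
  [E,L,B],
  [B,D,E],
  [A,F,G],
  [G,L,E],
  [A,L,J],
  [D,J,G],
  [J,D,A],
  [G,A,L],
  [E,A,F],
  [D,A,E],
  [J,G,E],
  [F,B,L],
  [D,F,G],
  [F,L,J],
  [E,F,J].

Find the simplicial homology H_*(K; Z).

K has 8 vertices, 24 edges, 16 triangles.
rank ∂_0 = 0, rank ∂_1 = 7 ⇒ b_0 = 8 − 0 − 7 = 1; all invariant factors of ∂_1 are 1 so no torsion. So H_0 = Z.
rank ∂_1 = 7, rank ∂_2 = 15 ⇒ b_1 = 24 − 7 − 15 = 2; all invariant factors of ∂_2 are 1 so no torsion. So H_1 = Z^2.
rank ∂_2 = 15, rank ∂_3 = 0 ⇒ b_2 = 16 − 15 − 0 = 1. So H_2 = Z.

H_0 ≅ Z,  H_1 ≅ Z^2,  H_2 ≅ Z.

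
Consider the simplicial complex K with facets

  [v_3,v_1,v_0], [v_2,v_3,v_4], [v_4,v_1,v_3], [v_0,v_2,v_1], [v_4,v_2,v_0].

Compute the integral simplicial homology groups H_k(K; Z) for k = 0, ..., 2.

Order the vertices as v_0 < v_1 < v_2 < v_3 < v_4. Listing each simplex with vertices in this order, K has dimension 2 with simplices:

  0-simplices (5): [v_0], [v_1], [v_2], [v_3], [v_4]
  1-simplices (10): [v_0,v_1], [v_0,v_2], [v_0,v_3], [v_0,v_4], [v_1,v_2], [v_1,v_3], [v_1,v_4], [v_2,v_3], [v_2,v_4], [v_3,v_4]
  2-simplices (5): [v_0,v_1,v_2], [v_0,v_1,v_3], [v_0,v_2,v_4], [v_1,v_3,v_4], [v_2,v_3,v_4]

Hence C_0 ≅ Z^5, C_1 ≅ Z^10, C_2 ≅ Z^5.

Boundary ∂_1: C_1 → C_0 is given by ∂[p,q] = [q] − [p]. For instance
  ∂[v_1,v_3] = [v_3] − [v_1].
As a 5×10 matrix over Z this has rank 4, with invariant factors (1,1,1,1).

∂_2: C_2 → C_1 maps a triangle to the signed sum of its edges. For instance
  ∂[v_1,v_3,v_4] = [v_3,v_4] − [v_1,v_4] + [v_1,v_3],
  ∂[v_2,v_3,v_4] = [v_3,v_4] − [v_2,v_4] + [v_2,v_3].
This gives a 10×5 integer matrix of rank 5; reducing to Smith normal form yields diagonal entries (1,1,1,1,1).

From H_k ≅ ker(∂_k) / im(∂_{k+1}) we obtain:

  H_0: rank C_0 − rank ∂_1 = 5 − 4 = 1, and the invariant factors of ∂_1 are all 1, so H_0 = Z.
  H_1: rank ker ∂_1 − rank ∂_2 = (10 − 4) − 5 = 1, and the invariant factors of ∂_2 are all 1, so H_1 = Z.
  H_2: rank ker ∂_2 − rank ∂_3 = (5 − 5) − 0 = 0, and there is no ∂_3, so H_2 = 0.

As a check, the Euler characteristic is 5 − 10 + 5 = 0, which agrees with 1 − 1 + 0 = 0.

H_0 ≅ Z,  H_1 ≅ Z,  H_2 = 0.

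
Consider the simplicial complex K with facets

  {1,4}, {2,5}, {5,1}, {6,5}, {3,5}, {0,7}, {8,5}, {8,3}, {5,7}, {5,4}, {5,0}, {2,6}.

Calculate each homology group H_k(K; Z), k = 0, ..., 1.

H_0 = Z,  H_1 = Z^4.

Take the total order 0 < 1 < 2 < 3 < 4 < 5 < 6 < 7 < 8 on the vertex set. Then K (dimension 1) consists of the simplices:

  0-simplices (9): [0], [1], [2], [3], [4], [5], [6], [7], [8]
  1-simplices (12): [0,5], [0,7], [1,4], [1,5], [2,5], [2,6], [3,5], [3,8], [4,5], [5,6], [5,7], [5,8]

so the chain groups are C_0 ≅ Z^9, C_1 ≅ Z^12.

∂_1: C_1 → C_0 maps an edge to its endpoints' difference, ∂[p,q] = q − p.
This gives a 9×12 integer matrix of rank 8; reducing to Smith normal form yields diagonal entries (1,1,1,1,1,1,1,1).

From H_k ≅ ker(∂_k) / im(∂_{k+1}) we obtain:

  H_0: rank C_0 − rank ∂_1 = 9 − 8 = 1, and the invariant factors of ∂_1 are all 1, so H_0 ≅ Z.
  H_1: rank ker ∂_1 − rank ∂_2 = (12 − 8) − 0 = 4, and there is no ∂_2, so H_1 ≅ Z^4.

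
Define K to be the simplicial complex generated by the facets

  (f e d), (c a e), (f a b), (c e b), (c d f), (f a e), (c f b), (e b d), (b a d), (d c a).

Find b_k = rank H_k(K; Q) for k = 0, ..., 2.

b_0 = 1, b_1 = 0, b_2 = 0.

Fix the vertex order a < b < c < d < e < f and write every simplex with vertices in increasing order. Then dim K = 2 and the simplices of K are:

  0-simplices (6): a, b, c, d, e, f
  1-simplices (15): ab, ac, ad, ae, af, bc, bd, be, bf, cd, ce, cf, de, df, ef
  2-simplices (10): abd, abf, acd, ace, aef, bce, bcf, bde, cdf, def

Hence C_0 ≅ Z^6, C_1 ≅ Z^15, C_2 ≅ Z^10.

∂_1: C_1 → C_0 is given by ∂[p,q] = [q] − [p].
The 6×15 boundary matrix has rank 5 and Smith normal form diag(1,1,1,1,1).

The boundary map ∂_2: C_2 → C_1 sends each 2-simplex [p,q,r] to [q,r] − [p,r] + [p,q]. For instance
  ∂aef = ef − af + ae,
  ∂def = ef − df + de.
This gives a 15×10 integer matrix of rank 10; reducing to Smith normal form yields diagonal entries (1,1,1,1,1,1,1,1,1,2).

From H_k ≅ ker(∂_k) / im(∂_{k+1}) we obtain:

  H_0: rank C_0 − rank ∂_1 = 6 − 5 = 1, and the invariant factors of ∂_1 are all 1, so H_0 ≅ Z.
  H_1: rank ker ∂_1 − rank ∂_2 = (15 − 5) − 10 = 0, and ∂_2 has invariant factor 2 > 1, so H_1 ≅ Z/2.
  H_2: rank ker ∂_2 − rank ∂_3 = (10 − 10) − 0 = 0, and there is no ∂_3, so H_2 ≅ 0.

(K is a triangulation of the real projective plane RP^2.)

Hence the Betti numbers are b_0 = 1, b_1 = 0, b_2 = 0.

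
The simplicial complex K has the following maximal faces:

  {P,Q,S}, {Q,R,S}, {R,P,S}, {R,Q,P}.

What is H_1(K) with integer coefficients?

H_1 = 0.

Take the total order P < Q < R < S on the vertex set. Then K (dimension 2) consists of the simplices:

  0-simplices (4): P, Q, R, S
  1-simplices (6): PQ, PR, PS, QR, QS, RS
  2-simplices (4): PQR, PQS, PRS, QRS

Hence C_0 ≅ Z^4, C_1 ≅ Z^6, C_2 ≅ Z^4.

Boundary ∂_1: C_1 → C_0 maps an edge to its endpoints' difference, ∂[p,q] = q − p. For instance
  ∂QR = R − Q.
The resulting 4×6 matrix has rank 3, and its Smith normal form has invariant factors (1,1,1).

Boundary ∂_2: C_2 → C_1 acts by ∂[p,q,r] = [q,r] − [p,r] + [p,q]. For instance
  ∂PQR = QR − PR + PQ,
  ∂PRS = RS − PS + PR.
As a 6×4 matrix over Z this has rank 3, with invariant factors (1,1,1).

Reading off H_k = ker ∂_k / im ∂_{k+1}:

  H_1: rank ker ∂_1 − rank ∂_2 = (6 − 3) − 3 = 0, and the invariant factors of ∂_2 are all 1, so H_1 = 0.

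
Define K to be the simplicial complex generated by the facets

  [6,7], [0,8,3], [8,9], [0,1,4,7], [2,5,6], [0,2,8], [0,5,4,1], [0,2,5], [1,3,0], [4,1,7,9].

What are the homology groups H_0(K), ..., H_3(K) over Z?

Fix the vertex order 0 < 1 < 2 < 3 < 4 < 5 < 6 < 7 < 8 < 9 and write every simplex with vertices in increasing order. Then dim K = 3 and the simplices of K are:

  0-simplices (10): [0], [1], [2], [3], [4], [5], [6], [7], [8], [9]
  1-simplices (23): [0,1], [0,2], [0,3], [0,4], [0,5], [0,7], [0,8], [1,3], [1,4], [1,5], [1,7], [1,9], [2,5], [2,6], [2,8], [3,8], [4,5], [4,7], [4,9], [5,6], [6,7], [7,9], [8,9]
  2-simplices (15): [0,1,3], [0,1,4], [0,1,5], [0,1,7], [0,2,5], [0,2,8], [0,3,8], [0,4,5], [0,4,7], [1,4,5], [1,4,7], [1,4,9], [1,7,9], [2,5,6], [4,7,9]
  3-simplices (3): [0,1,4,5], [0,1,4,7], [1,4,7,9]

so the chain groups are C_0 ≅ Z^10, C_1 ≅ Z^23, C_2 ≅ Z^15, C_3 ≅ Z^3.

The boundary map ∂_1: C_1 → C_0 maps an edge to its endpoints' difference, ∂[p,q] = q − p.
As a 10×23 matrix over Z this has rank 9, with invariant factors (1,1,1,1,1,1,1,1,1).

∂_2: C_2 → C_1 maps a triangle to the signed sum of its edges. For instance
  ∂[0,1,3] = [1,3] − [0,3] + [0,1],
  ∂[0,1,4] = [1,4] − [0,4] + [0,1].
The resulting 23×15 matrix has rank 12, and its Smith normal form has invariant factors (1,1,1,1,1,1,1,1,1,1,1,1).

Boundary ∂_3: C_3 → C_2 sends each 3-simplex σ to the alternating sum Σ_i (−1)^i (σ with its i-th vertex removed). For instance
  ∂[0,1,4,7] = [1,4,7] − [0,4,7] + [0,1,7] − [0,1,4],
  ∂[0,1,4,5] = [1,4,5] − [0,4,5] + [0,1,5] − [0,1,4].
As a 15×3 matrix over Z this has rank 3, with invariant factors (1,1,1).

Reading off H_k = ker ∂_k / im ∂_{k+1}:

  H_0: rank C_0 − rank ∂_1 = 10 − 9 = 1, and the invariant factors of ∂_1 are all 1, so H_0 = Z.
  H_1: rank ker ∂_1 − rank ∂_2 = (23 − 9) − 12 = 2, and the invariant factors of ∂_2 are all 1, so H_1 = Z^2.
  H_2: rank ker ∂_2 − rank ∂_3 = (15 − 12) − 3 = 0, and the invariant factors of ∂_3 are all 1, so H_2 = 0.
  H_3: rank ker ∂_3 − rank ∂_4 = (3 − 3) − 0 = 0, and there is no ∂_4, so H_3 = 0.

H_0 = Z,  H_1 = Z^2,  H_2 = 0,  H_3 = 0.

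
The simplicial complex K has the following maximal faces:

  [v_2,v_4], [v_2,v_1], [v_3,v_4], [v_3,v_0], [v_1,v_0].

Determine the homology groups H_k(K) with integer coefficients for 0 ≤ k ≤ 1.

Fix the vertex order v_0 < v_1 < v_2 < v_3 < v_4 and write every simplex with vertices in increasing order. Then dim K = 1 and the simplices of K are:

  0-simplices (5): [v_0], [v_1], [v_2], [v_3], [v_4]
  1-simplices (5): [v_0,v_1], [v_0,v_3], [v_1,v_2], [v_2,v_4], [v_3,v_4]

so the chain groups are C_0 ≅ Z^5, C_1 ≅ Z^5.

∂_1: C_1 → C_0 maps an edge to its endpoints' difference, ∂[p,q] = q − p. For instance
  ∂[v_1,v_2] = [v_2] − [v_1].
As a 5×5 matrix over Z this has rank 4, with invariant factors (1,1,1,1).

Now H_k = ker ∂_k / im ∂_{k+1}, so:

  H_0: rank C_0 − rank ∂_1 = 5 − 4 = 1, and the invariant factors of ∂_1 are all 1, so H_0 ≅ Z.
  H_1: rank ker ∂_1 − rank ∂_2 = (5 − 4) − 0 = 1, and there is no ∂_2, so H_1 ≅ Z.

H_0 = Z,  H_1 = Z.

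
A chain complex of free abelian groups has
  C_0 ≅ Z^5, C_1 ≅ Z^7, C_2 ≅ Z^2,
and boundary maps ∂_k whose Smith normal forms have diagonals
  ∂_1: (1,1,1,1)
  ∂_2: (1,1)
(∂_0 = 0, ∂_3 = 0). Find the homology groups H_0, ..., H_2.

H_0: b_0 = 5 − 0 − 4 = 1; torsion from ∂_1 factors > 1: none. So H_0 = Z.
H_1: b_1 = 7 − 4 − 2 = 1; torsion from ∂_2 factors > 1: none. So H_1 = Z.
H_2: b_2 = 2 − 2 − 0 = 0; torsion from ∂_3 factors > 1: none. So H_2 = 0.

H_0 = Z,  H_1 = Z,  H_2 = 0.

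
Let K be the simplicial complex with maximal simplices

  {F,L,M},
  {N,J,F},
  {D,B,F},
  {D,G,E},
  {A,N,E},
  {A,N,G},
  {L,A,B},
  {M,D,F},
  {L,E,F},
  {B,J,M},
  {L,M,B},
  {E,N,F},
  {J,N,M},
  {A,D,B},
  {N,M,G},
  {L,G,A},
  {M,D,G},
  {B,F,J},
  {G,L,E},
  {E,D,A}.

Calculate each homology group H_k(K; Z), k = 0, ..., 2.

We work with the vertex ordering A < B < D < E < F < G < J < L < M < N. The simplices of K, each written with vertices in increasing order, are:

  0-simplices (10): A, B, D, E, F, G, J, L, M, N
  1-simplices (30): AB, AD, AE, AG, AL, AN, BD, BF, BJ, BL, BM, DE, DF, DG, DM, EF, EG, EL, EN, FJ, FL, FM, FN, GL, GM, GN, JM, JN, LM, MN
  2-simplices (20): ABD, ABL, ADE, AEN, AGL, AGN, BDF, BFJ, BJM, BLM, DEG, DFM, DGM, EFL, EFN, EGL, FJN, FLM, GMN, JMN

so the chain groups are C_0 ≅ Z^10, C_1 ≅ Z^30, C_2 ≅ Z^20.

∂_1: C_1 → C_0 is given by ∂[p,q] = [q] − [p]. For instance
  ∂FM = M − F.
As a 10×30 matrix over Z this has rank 9, with invariant factors (1,1,1,1,1,1,1,1,1).

Boundary ∂_2: C_2 → C_1 maps a triangle to the signed sum of its edges. For instance
  ∂BJM = JM − BM + BJ,
  ∂EFN = FN − EN + EF.
The 30×20 boundary matrix has rank 20 and Smith normal form diag(1,1,1,1,1,1,1,1,1,1,1,1,1,1,1,1,1,1,1,2).

Computing H_k = (kernel of ∂_k) / (image of ∂_{k+1}):

  H_0: rank C_0 − rank ∂_1 = 10 − 9 = 1, and the invariant factors of ∂_1 are all 1, so H_0 = Z.
  H_1: rank ker ∂_1 − rank ∂_2 = (30 − 9) − 20 = 1, and ∂_2 has invariant factor 2 > 1, so H_1 = Z ⊕ Z/2Z.
  H_2: rank ker ∂_2 − rank ∂_3 = (20 − 20) − 0 = 0, and there is no ∂_3, so H_2 = 0.

(K is a triangulation of the Klein bottle.)

H_0 ≅ Z,  H_1 ≅ Z ⊕ Z/2Z,  H_2 = 0.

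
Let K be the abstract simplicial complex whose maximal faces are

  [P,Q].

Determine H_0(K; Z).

Take the total order P < Q on the vertex set. Then K (dimension 1) consists of the simplices:

  0-simplices (2): P, Q
  1-simplices (1): PQ

Hence C_0 ≅ Z^2, C_1 ≅ Z^1.

∂_1: C_1 → C_0 maps an edge to its endpoints' difference, ∂[p,q] = q − p. For instance
  ∂PQ = Q − P.
The resulting 2×1 matrix has rank 1, and its Smith normal form has invariant factors (1).

Now H_k = ker ∂_k / im ∂_{k+1}, so:

  H_0: rank C_0 − rank ∂_1 = 2 − 1 = 1, and the invariant factors of ∂_1 are all 1, so H_0 ≅ Z.

H_0 = Z.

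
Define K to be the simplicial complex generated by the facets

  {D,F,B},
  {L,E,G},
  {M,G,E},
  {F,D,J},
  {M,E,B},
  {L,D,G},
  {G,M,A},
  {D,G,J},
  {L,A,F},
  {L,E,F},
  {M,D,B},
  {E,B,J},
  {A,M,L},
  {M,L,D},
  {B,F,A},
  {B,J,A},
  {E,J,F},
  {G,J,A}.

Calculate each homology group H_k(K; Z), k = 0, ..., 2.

H_0 = Z,  H_1 = Z ⊕ Z_2,  H_2 = 0.

Order the vertices as A < B < D < E < F < G < J < L < M. Listing each simplex with vertices in this order, K has dimension 2 with simplices:

  0-simplices (9): A, B, D, E, F, G, J, L, M
  1-simplices (27): AB, AF, AG, AJ, AL, AM, BD, BE, BF, BJ, BM, DF, DG, DJ, DL, DM, EF, EG, EJ, EL, EM, FJ, FL, GJ, GL, GM, LM
  2-simplices (18): ABF, ABJ, AFL, AGJ, AGM, ALM, BDF, BDM, BEJ, BEM, DFJ, DGJ, DGL, DLM, EFJ, EFL, EGL, EGM

giving chain groups C_0 ≅ Z^9, C_1 ≅ Z^27, C_2 ≅ Z^18.

Boundary ∂_1: C_1 → C_0 sends each edge [p,q] (with p < q) to q − p.
This gives a 9×27 integer matrix of rank 8; reducing to Smith normal form yields diagonal entries (1,1,1,1,1,1,1,1).

Boundary ∂_2: C_2 → C_1 sends each 2-simplex [p,q,r] to [q,r] − [p,r] + [p,q]. For instance
  ∂DGJ = GJ − DJ + DG,
  ∂EGM = GM − EM + EG.
The 27×18 boundary matrix has rank 18 and Smith normal form diag(1,1,1,1,1,1,1,1,1,1,1,1,1,1,1,1,1,2).

Computing H_k = (kernel of ∂_k) / (image of ∂_{k+1}):

  H_0: rank C_0 − rank ∂_1 = 9 − 8 = 1, and the invariant factors of ∂_1 are all 1, so H_0 = Z.
  H_1: rank ker ∂_1 − rank ∂_2 = (27 − 8) − 18 = 1, and ∂_2 has invariant factor 2 > 1, so H_1 = Z ⊕ Z_2.
  H_2: rank ker ∂_2 − rank ∂_3 = (18 − 18) − 0 = 0, and there is no ∂_3, so H_2 = 0.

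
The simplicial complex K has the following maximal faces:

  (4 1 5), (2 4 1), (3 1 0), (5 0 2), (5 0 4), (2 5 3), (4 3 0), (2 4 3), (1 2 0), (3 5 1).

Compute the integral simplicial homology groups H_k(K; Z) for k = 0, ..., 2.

H_0 = Z,  H_1 = Z/2Z,  H_2 = 0.

Take the total order 0 < 1 < 2 < 3 < 4 < 5 on the vertex set. Then K (dimension 2) consists of the simplices:

  0-simplices (6): [0], [1], [2], [3], [4], [5]
  1-simplices (15): [0,1], [0,2], [0,3], [0,4], [0,5], [1,2], [1,3], [1,4], [1,5], [2,3], [2,4], [2,5], [3,4], [3,5], [4,5]
  2-simplices (10): [0,1,2], [0,1,3], [0,2,5], [0,3,4], [0,4,5], [1,2,4], [1,3,5], [1,4,5], [2,3,4], [2,3,5]

giving chain groups C_0 ≅ Z^6, C_1 ≅ Z^15, C_2 ≅ Z^10.

Boundary ∂_1: C_1 → C_0 is given by ∂[p,q] = [q] − [p]. For instance
  ∂[2,4] = [4] − [2].
As a 6×15 matrix over Z this has rank 5, with invariant factors (1,1,1,1,1).

∂_2: C_2 → C_1 acts by ∂[p,q,r] = [q,r] − [p,r] + [p,q]. For instance
  ∂[0,1,2] = [1,2] − [0,2] + [0,1],
  ∂[2,3,5] = [3,5] − [2,5] + [2,3].
The 15×10 boundary matrix has rank 10 and Smith normal form diag(1,1,1,1,1,1,1,1,1,2).

From H_k ≅ ker(∂_k) / im(∂_{k+1}) we obtain:

  H_0: rank C_0 − rank ∂_1 = 6 − 5 = 1, and the invariant factors of ∂_1 are all 1, so H_0 = Z.
  H_1: rank ker ∂_1 − rank ∂_2 = (15 − 5) − 10 = 0, and ∂_2 has invariant factor 2 > 1, so H_1 = Z/2Z.
  H_2: rank ker ∂_2 − rank ∂_3 = (10 − 10) − 0 = 0, and there is no ∂_3, so H_2 = 0.

(K is a triangulation of the real projective plane RP^2.)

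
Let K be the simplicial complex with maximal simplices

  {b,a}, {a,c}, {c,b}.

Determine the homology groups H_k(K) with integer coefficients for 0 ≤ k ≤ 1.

Take the total order a < b < c on the vertex set. Then K (dimension 1) consists of the simplices:

  0-simplices (3): a, b, c
  1-simplices (3): ab, ac, bc

Hence C_0 ≅ Z^3, C_1 ≅ Z^3.

The boundary map ∂_1: C_1 → C_0 sends each edge [p,q] (with p < q) to q − p.
The resulting 3×3 matrix has rank 2, and its Smith normal form has invariant factors (1,1).

Computing H_k = (kernel of ∂_k) / (image of ∂_{k+1}):

  H_0: rank C_0 − rank ∂_1 = 3 − 2 = 1, and the invariant factors of ∂_1 are all 1, so H_0 = Z.
  H_1: rank ker ∂_1 − rank ∂_2 = (3 − 2) − 0 = 1, and there is no ∂_2, so H_1 = Z.

As a check, the Euler characteristic is 3 − 3 = 0, which agrees with 1 − 1 = 0.

H_0 = Z,  H_1 = Z.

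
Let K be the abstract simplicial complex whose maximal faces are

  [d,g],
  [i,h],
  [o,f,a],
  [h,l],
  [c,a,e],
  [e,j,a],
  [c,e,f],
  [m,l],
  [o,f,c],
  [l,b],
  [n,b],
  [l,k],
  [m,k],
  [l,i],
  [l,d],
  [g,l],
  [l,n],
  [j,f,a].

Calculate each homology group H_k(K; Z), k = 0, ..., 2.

Fix the vertex order a < b < c < d < e < f < g < h < i < j < k < l < m < n < o and write every simplex with vertices in increasing order. Then dim K = 2 and the simplices of K are:

  0-simplices (15): a, b, c, d, e, f, g, h, i, j, k, l, m, n, o
  1-simplices (24): ac, ae, af, aj, ao, bl, bn, ce, cf, co, dg, dl, ef, ej, fj, fo, gl, hi, hl, il, kl, km, lm, ln
  2-simplices (6): ace, aej, afj, afo, cef, cfo

Hence C_0 ≅ Z^15, C_1 ≅ Z^24, C_2 ≅ Z^6.

∂_1: C_1 → C_0 sends each edge [p,q] (with p < q) to q − p.
As a 15×24 matrix over Z this has rank 13, with invariant factors (1,1,1,1,1,1,1,1,1,1,1,1,1).

∂_2: C_2 → C_1 maps a triangle to the signed sum of its edges. For instance
  ∂afo = fo − ao + af,
  ∂afj = fj − aj + af.
The resulting 24×6 matrix has rank 6, and its Smith normal form has invariant factors (1,1,1,1,1,1).

From H_k ≅ ker(∂_k) / im(∂_{k+1}) we obtain:

  H_0: rank C_0 − rank ∂_1 = 15 − 13 = 2, and the invariant factors of ∂_1 are all 1, so H_0 ≅ Z^2.
  H_1: rank ker ∂_1 − rank ∂_2 = (24 − 13) − 6 = 5, and the invariant factors of ∂_2 are all 1, so H_1 ≅ Z^5.
  H_2: rank ker ∂_2 − rank ∂_3 = (6 − 6) − 0 = 0, and there is no ∂_3, so H_2 ≅ 0.

H_0 ≅ Z^2,  H_1 ≅ Z^5,  H_2 = 0.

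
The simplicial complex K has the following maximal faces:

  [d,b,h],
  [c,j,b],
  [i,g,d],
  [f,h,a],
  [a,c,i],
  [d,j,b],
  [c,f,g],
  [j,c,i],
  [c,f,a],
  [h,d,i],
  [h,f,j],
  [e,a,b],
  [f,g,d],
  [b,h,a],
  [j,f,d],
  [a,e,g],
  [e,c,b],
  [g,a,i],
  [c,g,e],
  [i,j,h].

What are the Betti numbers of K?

b_0 = 1, b_1 = 1, b_2 = 0.

K has 10 vertices, 30 edges, 20 triangles.
rank ∂_0 = 0, rank ∂_1 = 9 ⇒ b_0 = 10 − 0 − 9 = 1; all invariant factors of ∂_1 are 1 so no torsion. So H_0 = Z.
rank ∂_1 = 9, rank ∂_2 = 20 ⇒ b_1 = 30 − 9 − 20 = 1; ∂_2 has invariant factor(s) [2] giving torsion. So H_1 = Z ⊕ Z_2.
rank ∂_2 = 20, rank ∂_3 = 0 ⇒ b_2 = 20 − 20 − 0 = 0. So H_2 = 0.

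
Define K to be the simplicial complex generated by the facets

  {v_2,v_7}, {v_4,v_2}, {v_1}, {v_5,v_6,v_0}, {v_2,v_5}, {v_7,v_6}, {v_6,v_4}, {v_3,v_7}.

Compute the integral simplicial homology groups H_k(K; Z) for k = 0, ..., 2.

H_0 ≅ Z^2,  H_1 ≅ Z^2,  H_2 = 0.

Order the vertices as v_0 < v_1 < v_2 < v_3 < v_4 < v_5 < v_6 < v_7. Listing each simplex with vertices in this order, K has dimension 2 with simplices:

  0-simplices (8): [v_0], [v_1], [v_2], [v_3], [v_4], [v_5], [v_6], [v_7]
  1-simplices (9): [v_0,v_5], [v_0,v_6], [v_2,v_4], [v_2,v_5], [v_2,v_7], [v_3,v_7], [v_4,v_6], [v_5,v_6], [v_6,v_7]
  2-simplices (1): [v_0,v_5,v_6]

Hence C_0 ≅ Z^8, C_1 ≅ Z^9, C_2 ≅ Z^1.

Boundary ∂_1: C_1 → C_0 is given by ∂[p,q] = [q] − [p].
The 8×9 boundary matrix has rank 6 and Smith normal form diag(1,1,1,1,1,1).

Boundary ∂_2: C_2 → C_1 sends each 2-simplex [p,q,r] to [q,r] − [p,r] + [p,q]. For instance
  ∂[v_0,v_5,v_6] = [v_5,v_6] − [v_0,v_6] + [v_0,v_5].
This gives a 9×1 integer matrix of rank 1; reducing to Smith normal form yields diagonal entries (1).

Computing H_k = (kernel of ∂_k) / (image of ∂_{k+1}):

  H_0: rank C_0 − rank ∂_1 = 8 − 6 = 2, and the invariant factors of ∂_1 are all 1, so H_0 ≅ Z^2.
  H_1: rank ker ∂_1 − rank ∂_2 = (9 − 6) − 1 = 2, and the invariant factors of ∂_2 are all 1, so H_1 ≅ Z^2.
  H_2: rank ker ∂_2 − rank ∂_3 = (1 − 1) − 0 = 0, and there is no ∂_3, so H_2 ≅ 0.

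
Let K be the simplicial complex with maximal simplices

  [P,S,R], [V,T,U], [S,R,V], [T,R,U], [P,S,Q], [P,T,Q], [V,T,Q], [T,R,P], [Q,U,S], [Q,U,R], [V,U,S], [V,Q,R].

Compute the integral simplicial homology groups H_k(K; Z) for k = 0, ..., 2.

Order the vertices as P < Q < R < S < T < U < V. Listing each simplex with vertices in this order, K has dimension 2 with simplices:

  0-simplices (7): P, Q, R, S, T, U, V
  1-simplices (18): PQ, PR, PS, PT, QR, QS, QT, QU, QV, RS, RT, RU, RV, SU, SV, TU, TV, UV
  2-simplices (12): PQS, PQT, PRS, PRT, QRU, QRV, QSU, QTV, RSV, RTU, SUV, TUV

so the chain groups are C_0 ≅ Z^7, C_1 ≅ Z^18, C_2 ≅ Z^12.

Boundary ∂_1: C_1 → C_0 is given by ∂[p,q] = [q] − [p].
This gives a 7×18 integer matrix of rank 6; reducing to Smith normal form yields diagonal entries (1,1,1,1,1,1).

Boundary ∂_2: C_2 → C_1 acts by ∂[p,q,r] = [q,r] − [p,r] + [p,q]. For instance
  ∂RSV = SV − RV + RS,
  ∂QRU = RU − QU + QR.
This gives a 18×12 integer matrix of rank 12; reducing to Smith normal form yields diagonal entries (1,1,1,1,1,1,1,1,1,1,1,2).

Reading off H_k = ker ∂_k / im ∂_{k+1}:

  H_0: rank C_0 − rank ∂_1 = 7 − 6 = 1, and the invariant factors of ∂_1 are all 1, so H_0 = Z.
  H_1: rank ker ∂_1 − rank ∂_2 = (18 − 6) − 12 = 0, and ∂_2 has invariant factor 2 > 1, so H_1 = Z/2Z.
  H_2: rank ker ∂_2 − rank ∂_3 = (12 − 12) − 0 = 0, and there is no ∂_3, so H_2 = 0.

H_0 ≅ Z,  H_1 ≅ Z/2Z,  H_2 = 0.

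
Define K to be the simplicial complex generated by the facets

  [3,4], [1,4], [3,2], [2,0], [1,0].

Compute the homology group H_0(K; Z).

H_0 = Z.

Order the vertices as 0 < 1 < 2 < 3 < 4. Listing each simplex with vertices in this order, K has dimension 1 with simplices:

  0-simplices (5): [0], [1], [2], [3], [4]
  1-simplices (5): [0,1], [0,2], [1,4], [2,3], [3,4]

giving chain groups C_0 ≅ Z^5, C_1 ≅ Z^5.

The boundary map ∂_1: C_1 → C_0 maps an edge to its endpoints' difference, ∂[p,q] = q − p.
The 5×5 boundary matrix has rank 4 and Smith normal form diag(1,1,1,1).

Reading off H_k = ker ∂_k / im ∂_{k+1}:

  H_0: rank C_0 − rank ∂_1 = 5 − 4 = 1, and the invariant factors of ∂_1 are all 1, so H_0 ≅ Z.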